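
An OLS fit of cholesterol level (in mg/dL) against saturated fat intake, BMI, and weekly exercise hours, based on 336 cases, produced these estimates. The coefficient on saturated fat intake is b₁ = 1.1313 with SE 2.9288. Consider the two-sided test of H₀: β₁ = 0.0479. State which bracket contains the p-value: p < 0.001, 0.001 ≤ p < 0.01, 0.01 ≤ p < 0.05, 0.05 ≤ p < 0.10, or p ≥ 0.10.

p ≥ 0.10

t = (1.1313 − 0.0479) / 2.9288 = 0.370.
df = n − k − 1 = 336 − 3 − 1 = 332.
Two-sided p = 2·P(T_{332} > |t|) ≈ 0.7117.
So p ≥ 0.10.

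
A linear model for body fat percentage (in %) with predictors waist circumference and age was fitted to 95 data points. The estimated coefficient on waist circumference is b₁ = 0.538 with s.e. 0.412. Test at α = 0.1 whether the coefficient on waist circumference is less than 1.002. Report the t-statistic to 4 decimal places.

t = -1.1262

H₀: β₁ = 1.002 vs H₁: β₁ < 1.002.
t = (b₁ − β₁⁰)/SE = (0.538 − 1.002) / 0.412 = -1.1262.
df = n − k − 1 = 95 − 2 − 1 = 92.
One-sided p ≈ 0.1315, which is ≥ 0.1, so fail to reject H₀.
The data do not give significant evidence that the true slope on waist circumference is below 1.002 % per unit, holding the other predictors fixed.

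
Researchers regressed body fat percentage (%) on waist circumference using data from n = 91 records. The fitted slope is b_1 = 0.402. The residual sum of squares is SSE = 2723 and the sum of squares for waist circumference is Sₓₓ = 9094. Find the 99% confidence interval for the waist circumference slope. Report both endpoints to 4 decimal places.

(0.2493, 0.5547)

MSE = SSE/(n − 2) = 2723/89 = 30.5955.
SE(b_1) = √(MSE/Sₓₓ) = √(30.5955/9094) = 0.0580031.
df = n − 2 = 89.
t* = t_{0.005, 89} = 2.632204.
Margin = t* × SE = 2.632204 × 0.0580031 = 0.152676.
CI: 0.402 ± 0.152676 → (0.2493, 0.5547).
With 99% confidence, each one-unit increase in waist circumference is associated with a change of between 0.2493 and 0.5547 % in body fat percentage.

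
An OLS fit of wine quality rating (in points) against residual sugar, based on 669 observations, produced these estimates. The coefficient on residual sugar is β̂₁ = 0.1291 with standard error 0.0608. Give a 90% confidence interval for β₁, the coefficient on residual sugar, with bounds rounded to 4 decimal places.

(0.0290, 0.2292)

df = n − 2 = 669 − 2 = 667.
t* = t_{0.05, 667} = 1.647141.
Margin = t* × SE = 1.647141 × 0.0608 = 0.100146.
CI: 0.1291 ± 0.100146 → (0.0290, 0.2292).
With 90% confidence, each one-unit increase in residual sugar is associated with a change of between 0.0290 and 0.2292 points in wine quality rating.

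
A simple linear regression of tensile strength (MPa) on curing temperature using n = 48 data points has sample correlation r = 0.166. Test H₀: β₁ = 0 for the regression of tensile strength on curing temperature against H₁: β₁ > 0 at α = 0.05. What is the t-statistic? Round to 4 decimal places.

t = r·√(n − 2)/√(1 − r²) = 0.166·√46/√0.972444 = 1.1417.
df = n − 2 = 46.
One-sided p ≈ 0.1297, which is ≥ 0.05, so fail to reject H₀.
The data do not give significant evidence of a linear association between curing temperature and tensile strength.

t = 1.1417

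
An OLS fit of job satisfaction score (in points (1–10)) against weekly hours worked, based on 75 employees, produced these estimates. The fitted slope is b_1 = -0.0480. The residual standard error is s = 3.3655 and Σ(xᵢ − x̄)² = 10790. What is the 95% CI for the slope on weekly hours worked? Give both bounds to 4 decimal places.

(-0.1126, 0.0166)

SE(b_1) = s/√Sₓₓ = 3.3655/√10790 = 0.0323995.
df = n − 2 = 73.
t* = t_{0.025, 73} = 1.992997.
Margin = t* × SE = 1.992997 × 0.0323995 = 0.064572.
CI: -0.0480 ± 0.064572 → (-0.1126, 0.0166).
With 95% confidence, each one-unit increase in weekly hours worked is associated with a change of between -0.1126 and 0.0166 points (1–10) in job satisfaction score.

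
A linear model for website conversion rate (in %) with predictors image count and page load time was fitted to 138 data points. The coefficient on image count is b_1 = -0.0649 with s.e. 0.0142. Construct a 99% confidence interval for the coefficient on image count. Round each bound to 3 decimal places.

(-0.102, -0.028)

df = n − k − 1 = 138 − 2 − 1 = 135.
t* = t_{0.005, 135} = 2.612738.
Margin = t* × SE = 2.612738 × 0.0142 = 0.03710.
CI: -0.0649 ± 0.03710 → (-0.102, -0.028).
With 99% confidence, each one-unit increase in image count is associated with a change of between -0.102 and -0.028 % in website conversion rate, holding the other predictors fixed.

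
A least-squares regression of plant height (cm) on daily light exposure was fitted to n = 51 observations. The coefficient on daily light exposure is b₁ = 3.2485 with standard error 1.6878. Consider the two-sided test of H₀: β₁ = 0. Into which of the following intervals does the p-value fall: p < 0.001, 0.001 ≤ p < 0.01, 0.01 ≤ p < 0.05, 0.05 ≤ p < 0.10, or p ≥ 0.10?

t = 3.2485 / 1.6878 = 1.925.
df = n − 2 = 51 − 2 = 49.
Two-sided p = 2·P(T_{49} > |t|) ≈ 0.0601.
So 0.05 ≤ p < 0.10.

0.05 ≤ p < 0.10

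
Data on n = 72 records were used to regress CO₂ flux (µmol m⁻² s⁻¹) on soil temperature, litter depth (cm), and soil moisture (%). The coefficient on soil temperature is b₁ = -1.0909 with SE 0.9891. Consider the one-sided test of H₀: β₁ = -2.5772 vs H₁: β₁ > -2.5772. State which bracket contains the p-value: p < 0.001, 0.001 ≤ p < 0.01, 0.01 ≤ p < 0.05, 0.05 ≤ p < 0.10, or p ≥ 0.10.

t = (-1.0909 − (-2.5772)) / 0.9891 = 1.503.
df = n − k − 1 = 72 − 3 − 1 = 68.
One-sided p = P(T_{68} > t) ≈ 0.0688.
So 0.05 ≤ p < 0.10.

0.05 ≤ p < 0.10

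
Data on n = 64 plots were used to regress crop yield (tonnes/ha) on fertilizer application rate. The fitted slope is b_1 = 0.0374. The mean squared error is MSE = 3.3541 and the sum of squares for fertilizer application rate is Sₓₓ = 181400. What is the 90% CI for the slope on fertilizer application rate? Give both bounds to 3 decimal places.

SE(b_1) = √(MSE/Sₓₓ) = √(3.3541/181400) = 0.00430001.
df = n − 2 = 62.
t* = t_{0.05, 62} = 1.669804.
Margin = t* × SE = 1.669804 × 0.00430001 = 0.00718.
CI: 0.0374 ± 0.00718 → (0.030, 0.045).
With 90% confidence, each one-unit increase in fertilizer application rate is associated with a change of between 0.030 and 0.045 tonnes/ha in crop yield.

(0.030, 0.045)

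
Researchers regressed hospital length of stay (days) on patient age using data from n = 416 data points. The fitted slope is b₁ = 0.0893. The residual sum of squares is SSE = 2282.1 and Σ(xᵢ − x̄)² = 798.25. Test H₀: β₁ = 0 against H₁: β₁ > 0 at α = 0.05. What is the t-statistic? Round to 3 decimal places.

MSE = SSE/(n − 2) = 2282.1/414 = 5.51232.
SE(b₁) = √(MSE/Sₓₓ) = √(5.51232/798.25) = 0.0830994.
t = 0.0893 / 0.0830994 = 1.075.
df = n − 2 = 414.
One-sided p ≈ 0.1416, which is ≥ 0.05, so fail to reject H₀.
The data do not give significant evidence that the true slope on patient age is positive.

t = 1.075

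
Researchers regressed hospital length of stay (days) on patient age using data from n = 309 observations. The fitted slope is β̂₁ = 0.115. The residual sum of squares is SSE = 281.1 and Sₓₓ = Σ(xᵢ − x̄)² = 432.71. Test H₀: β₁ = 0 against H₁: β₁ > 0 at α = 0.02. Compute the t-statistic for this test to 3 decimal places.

MSE = SSE/(n − 2) = 281.1/307 = 0.915635.
SE(β̂₁) = √(MSE/Sₓₓ) = √(0.915635/432.71) = 0.0460005.
t = 0.115 / 0.0460005 = 2.500.
df = n − 2 = 307.
One-sided p ≈ 0.0065, which is < 0.02, so reject H₀.
There is evidence that the true slope on patient age is positive.

t = 2.500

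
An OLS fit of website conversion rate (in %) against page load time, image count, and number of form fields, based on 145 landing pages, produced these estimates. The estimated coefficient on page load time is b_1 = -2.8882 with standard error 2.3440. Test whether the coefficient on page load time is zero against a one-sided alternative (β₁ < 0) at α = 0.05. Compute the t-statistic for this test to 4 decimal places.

t = -1.2322

H₀: β₁ = 0 vs H₁: β₁ < 0.
t = (b_1 − β₁⁰)/SE = -2.8882 / 2.3440 = -1.2322.
df = n − k − 1 = 145 − 3 − 1 = 141.
One-sided p ≈ 0.1100, which is ≥ 0.05, so fail to reject H₀.
The data do not give significant evidence that the true slope on page load time is negative, holding the other predictors fixed.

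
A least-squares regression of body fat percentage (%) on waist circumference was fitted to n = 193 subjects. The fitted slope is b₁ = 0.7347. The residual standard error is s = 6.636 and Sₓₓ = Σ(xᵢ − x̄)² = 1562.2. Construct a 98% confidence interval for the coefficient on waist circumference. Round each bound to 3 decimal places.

(0.341, 1.129)

SE(b₁) = s/√Sₓₓ = 6.636/√1562.2 = 0.167895.
df = n − 2 = 191.
t* = t_{0.01, 191} = 2.34603.
Margin = t* × SE = 2.34603 × 0.167895 = 0.39389.
CI: 0.7347 ± 0.39389 → (0.341, 1.129).
With 98% confidence, each one-unit increase in waist circumference is associated with a change of between 0.341 and 1.129 % in body fat percentage.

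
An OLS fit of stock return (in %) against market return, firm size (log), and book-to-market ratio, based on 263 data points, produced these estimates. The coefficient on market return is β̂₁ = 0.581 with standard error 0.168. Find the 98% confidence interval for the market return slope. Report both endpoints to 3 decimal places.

(0.188, 0.974)

df = n − k − 1 = 263 − 3 − 1 = 259.
t* = t_{0.01, 259} = 2.340831.
Margin = t* × SE = 2.340831 × 0.168 = 0.39326.
CI: 0.581 ± 0.39326 → (0.188, 0.974).
With 98% confidence, each one-unit increase in market return is associated with a change of between 0.188 and 0.974 % in stock return, holding the other predictors fixed.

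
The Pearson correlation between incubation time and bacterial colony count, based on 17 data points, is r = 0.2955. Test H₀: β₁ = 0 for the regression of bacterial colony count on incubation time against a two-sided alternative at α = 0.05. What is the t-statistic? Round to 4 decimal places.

t = 1.1980

t = r·√(n − 2)/√(1 − r²) = 0.2955·√15/√0.91268 = 1.1980.
df = n − 2 = 15.
Two-sided p ≈ 0.2495, which is ≥ 0.05, so fail to reject H₀.
The data do not give significant evidence of a linear association between incubation time and bacterial colony count.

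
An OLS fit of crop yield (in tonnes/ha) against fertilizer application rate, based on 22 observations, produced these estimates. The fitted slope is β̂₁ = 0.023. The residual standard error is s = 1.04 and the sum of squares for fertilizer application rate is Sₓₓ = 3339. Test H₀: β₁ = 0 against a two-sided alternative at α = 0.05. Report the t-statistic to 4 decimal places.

SE(β̂₁) = s/√Sₓₓ = 1.04/√3339 = 0.017998.
t = 0.023 / 0.017998 = 1.2779.
df = n − 2 = 20.
Two-sided p ≈ 0.2159, which is ≥ 0.05, so fail to reject H₀.
The data do not give significant evidence of an association between fertilizer application rate and crop yield.

t = 1.2779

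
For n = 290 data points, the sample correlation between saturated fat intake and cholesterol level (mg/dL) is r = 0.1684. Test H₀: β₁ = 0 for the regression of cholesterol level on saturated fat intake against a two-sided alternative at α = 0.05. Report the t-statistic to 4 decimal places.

t = 2.8992

t = r·√(n − 2)/√(1 − r²) = 0.1684·√288/√0.971641 = 2.8992.
df = n − 2 = 288.
Two-sided p ≈ 0.0040, which is < 0.05, so reject H₀.
There is evidence of a linear association between saturated fat intake and cholesterol level.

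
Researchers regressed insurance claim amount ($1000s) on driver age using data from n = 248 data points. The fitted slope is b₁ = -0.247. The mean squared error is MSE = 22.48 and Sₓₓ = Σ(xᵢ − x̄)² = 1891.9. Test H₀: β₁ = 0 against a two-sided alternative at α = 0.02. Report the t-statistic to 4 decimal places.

t = -2.2659

SE(b₁) = √(MSE/Sₓₓ) = √(22.48/1891.9) = 0.109006.
t = -0.247 / 0.109006 = -2.2659.
df = n − 2 = 246.
Two-sided p ≈ 0.0243, which is ≥ 0.02, so fail to reject H₀.
The data do not give significant evidence of an association between driver age and insurance claim amount.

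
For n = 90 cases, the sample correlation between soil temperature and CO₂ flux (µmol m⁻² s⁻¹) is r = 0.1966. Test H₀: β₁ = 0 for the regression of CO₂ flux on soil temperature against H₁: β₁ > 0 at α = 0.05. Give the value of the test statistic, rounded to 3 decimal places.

t = 1.881

t = r·√(n − 2)/√(1 − r²) = 0.1966·√88/√0.961348 = 1.881.
df = n − 2 = 88.
One-sided p ≈ 0.0316, which is < 0.05, so reject H₀.
There is evidence of a linear association between soil temperature and CO₂ flux.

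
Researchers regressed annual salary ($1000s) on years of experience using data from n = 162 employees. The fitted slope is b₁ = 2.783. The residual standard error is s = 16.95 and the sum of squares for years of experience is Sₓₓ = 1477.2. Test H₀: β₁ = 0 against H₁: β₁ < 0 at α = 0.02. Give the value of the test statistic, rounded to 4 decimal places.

t = 6.3105

SE(b₁) = s/√Sₓₓ = 16.95/√1477.2 = 0.441012.
t = 2.783 / 0.441012 = 6.3105.
df = n − 2 = 160.
One-sided p ≈ 1.0000, which is ≥ 0.02, so fail to reject H₀.
The data do not give significant evidence that the true slope on years of experience is negative.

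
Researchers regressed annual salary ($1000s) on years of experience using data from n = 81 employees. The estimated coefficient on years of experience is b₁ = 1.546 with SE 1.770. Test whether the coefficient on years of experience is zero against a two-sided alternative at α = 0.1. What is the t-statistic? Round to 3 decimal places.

H₀: β₁ = 0 vs H₁: β₁ ≠ 0.
t = (b₁ − β₁⁰)/SE = 1.546 / 1.770 = 0.873.
df = n − 2 = 81 − 2 = 79.
Two-sided p ≈ 0.3851, which is ≥ 0.1, so fail to reject H₀.
The data do not give significant evidence of an association between years of experience and annual salary.

t = 0.873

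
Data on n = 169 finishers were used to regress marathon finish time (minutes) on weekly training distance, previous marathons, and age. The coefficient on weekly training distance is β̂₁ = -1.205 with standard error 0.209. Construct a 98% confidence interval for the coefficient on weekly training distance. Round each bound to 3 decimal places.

df = n − k − 1 = 169 − 3 − 1 = 165.
t* = t_{0.01, 165} = 2.34916.
Margin = t* × SE = 2.34916 × 0.209 = 0.49097.
CI: -1.205 ± 0.49097 → (-1.696, -0.714).
With 98% confidence, each one-unit increase in weekly training distance is associated with a change of between -1.696 and -0.714 minutes in marathon finish time, holding the other predictors fixed.

(-1.696, -0.714)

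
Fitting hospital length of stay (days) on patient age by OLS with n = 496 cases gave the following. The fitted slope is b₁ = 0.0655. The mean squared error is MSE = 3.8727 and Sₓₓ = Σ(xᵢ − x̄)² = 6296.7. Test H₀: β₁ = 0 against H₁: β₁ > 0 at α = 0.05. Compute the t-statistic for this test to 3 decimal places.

t = 2.641

SE(b₁) = √(MSE/Sₓₓ) = √(3.8727/6296.7) = 0.0247999.
t = 0.0655 / 0.0247999 = 2.641.
df = n − 2 = 494.
One-sided p ≈ 0.0043, which is < 0.05, so reject H₀.
There is evidence that the true slope on patient age is positive.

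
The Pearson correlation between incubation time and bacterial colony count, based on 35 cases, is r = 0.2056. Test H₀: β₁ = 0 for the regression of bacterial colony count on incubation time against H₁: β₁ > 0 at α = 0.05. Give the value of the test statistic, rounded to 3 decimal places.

t = r·√(n − 2)/√(1 − r²) = 0.2056·√33/√0.957729 = 1.207.
df = n − 2 = 33.
One-sided p ≈ 0.1180, which is ≥ 0.05, so fail to reject H₀.
The data do not give significant evidence of a linear association between incubation time and bacterial colony count.

t = 1.207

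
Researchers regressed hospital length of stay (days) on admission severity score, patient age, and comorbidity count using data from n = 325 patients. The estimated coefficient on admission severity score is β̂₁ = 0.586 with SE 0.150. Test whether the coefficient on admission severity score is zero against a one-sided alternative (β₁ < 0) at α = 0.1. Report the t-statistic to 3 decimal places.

t = 3.907

H₀: β₁ = 0 vs H₁: β₁ < 0.
t = (β̂₁ − β₁⁰)/SE = 0.586 / 0.150 = 3.907.
df = n − k − 1 = 325 − 3 − 1 = 321.
One-sided p ≈ 0.9999, which is ≥ 0.1, so fail to reject H₀.
The data do not give significant evidence that the true slope on admission severity score is negative, holding the other predictors fixed.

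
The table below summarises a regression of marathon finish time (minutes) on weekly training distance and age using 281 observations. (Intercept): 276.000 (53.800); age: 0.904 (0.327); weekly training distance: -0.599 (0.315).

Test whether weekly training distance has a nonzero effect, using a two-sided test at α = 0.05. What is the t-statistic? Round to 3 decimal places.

t = -1.902

Read off: b = -0.599, SE = 0.315 for weekly training distance.
H₀: β₁ = 0 vs H₁: β₁ ≠ 0.
t = -0.599 / 0.315 = -1.902.
df = n − k − 1 = 281 − 2 − 1 = 278.
Two-sided p ≈ 0.0583, which is ≥ 0.05, so fail to reject H₀.
The data do not give significant evidence of an association between weekly training distance and marathon finish time, after adjusting for the other predictors.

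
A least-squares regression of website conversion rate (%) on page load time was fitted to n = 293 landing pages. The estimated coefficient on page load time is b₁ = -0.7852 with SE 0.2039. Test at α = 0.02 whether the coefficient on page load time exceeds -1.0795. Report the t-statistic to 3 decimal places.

H₀: β₁ = -1.0795 vs H₁: β₁ > -1.0795.
t = (b₁ − β₁⁰)/SE = (-0.7852 − (-1.0795)) / 0.2039 = 1.443.
df = n − 2 = 293 − 2 = 291.
One-sided p ≈ 0.0750, which is ≥ 0.02, so fail to reject H₀.
The data do not give significant evidence that the true slope on page load time exceeds -1.0795 % per unit.

t = 1.443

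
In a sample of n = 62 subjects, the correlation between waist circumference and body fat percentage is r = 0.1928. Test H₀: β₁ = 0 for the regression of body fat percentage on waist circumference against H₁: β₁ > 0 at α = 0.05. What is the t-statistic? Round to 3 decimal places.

t = 1.522

t = r·√(n − 2)/√(1 − r²) = 0.1928·√60/√0.962828 = 1.522.
df = n − 2 = 60.
One-sided p ≈ 0.0666, which is ≥ 0.05, so fail to reject H₀.
The data do not give significant evidence of a linear association between waist circumference and body fat percentage.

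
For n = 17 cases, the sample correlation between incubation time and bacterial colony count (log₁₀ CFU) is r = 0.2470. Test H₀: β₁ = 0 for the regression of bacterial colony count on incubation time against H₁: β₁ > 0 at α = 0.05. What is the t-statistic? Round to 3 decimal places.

t = 0.987

t = r·√(n − 2)/√(1 − r²) = 0.2470·√15/√0.938991 = 0.987.
df = n − 2 = 15.
One-sided p ≈ 0.1696, which is ≥ 0.05, so fail to reject H₀.
The data do not give significant evidence of a linear association between incubation time and bacterial colony count.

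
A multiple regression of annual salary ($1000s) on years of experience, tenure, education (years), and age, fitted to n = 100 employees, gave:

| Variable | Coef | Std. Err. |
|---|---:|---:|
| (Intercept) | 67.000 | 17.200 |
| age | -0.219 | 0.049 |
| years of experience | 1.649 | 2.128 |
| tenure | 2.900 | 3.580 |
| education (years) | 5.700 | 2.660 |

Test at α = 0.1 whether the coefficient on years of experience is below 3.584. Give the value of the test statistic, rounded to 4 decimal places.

Read off: b = 1.649, SE = 2.128 for years of experience.
H₀: β₁ = 3.584 vs H₁: β₁ < 3.584.
t = (1.649 − 3.584) / 2.128 = -0.9093.
df = n − k − 1 = 100 − 4 − 1 = 95.
One-sided p ≈ 0.1827, which is ≥ 0.1, so fail to reject H₀.
The data do not give significant evidence that the true slope on years of experience is below 3.584 $1000s per unit, holding the other predictors fixed.

t = -0.9093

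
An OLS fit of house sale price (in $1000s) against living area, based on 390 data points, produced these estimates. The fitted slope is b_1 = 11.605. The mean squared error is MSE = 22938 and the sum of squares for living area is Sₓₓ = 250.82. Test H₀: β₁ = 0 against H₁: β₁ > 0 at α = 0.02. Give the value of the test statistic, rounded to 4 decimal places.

SE(b_1) = √(MSE/Sₓₓ) = √(22938/250.82) = 9.56306.
t = 11.605 / 9.56306 = 1.2135.
df = n − 2 = 388.
One-sided p ≈ 0.1128, which is ≥ 0.02, so fail to reject H₀.
The data do not give significant evidence that the true slope on living area is positive.

t = 1.2135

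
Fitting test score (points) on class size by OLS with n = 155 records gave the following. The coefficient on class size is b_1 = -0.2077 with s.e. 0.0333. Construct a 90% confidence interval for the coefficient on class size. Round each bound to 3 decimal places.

df = n − 2 = 155 − 2 = 153.
t* = t_{0.05, 153} = 1.654874.
Margin = t* × SE = 1.654874 × 0.0333 = 0.05511.
CI: -0.2077 ± 0.05511 → (-0.263, -0.153).
With 90% confidence, each one-unit increase in class size is associated with a change of between -0.263 and -0.153 points in test score.

(-0.263, -0.153)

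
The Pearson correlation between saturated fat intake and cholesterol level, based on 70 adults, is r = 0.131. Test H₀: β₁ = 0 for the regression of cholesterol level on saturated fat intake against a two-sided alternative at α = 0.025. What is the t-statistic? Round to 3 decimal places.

t = r·√(n − 2)/√(1 − r²) = 0.131·√68/√0.982839 = 1.090.
df = n − 2 = 68.
Two-sided p ≈ 0.2797, which is ≥ 0.025, so fail to reject H₀.
The data do not give significant evidence of a linear association between saturated fat intake and cholesterol level.

t = 1.090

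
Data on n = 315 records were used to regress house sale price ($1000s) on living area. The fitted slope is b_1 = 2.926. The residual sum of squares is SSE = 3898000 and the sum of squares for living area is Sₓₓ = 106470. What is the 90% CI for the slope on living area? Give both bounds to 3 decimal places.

MSE = SSE/(n − 2) = 3898000/313 = 12453.7.
SE(b_1) = √(MSE/Sₓₓ) = √(12453.7/106470) = 0.342007.
df = n − 2 = 313.
t* = t_{0.05, 313} = 1.649736.
Margin = t* × SE = 1.649736 × 0.342007 = 0.56422.
CI: 2.926 ± 0.56422 → (2.362, 3.490).
With 90% confidence, each one-unit increase in living area is associated with a change of between 2.362 and 3.490 $1000s in house sale price.

(2.362, 3.490)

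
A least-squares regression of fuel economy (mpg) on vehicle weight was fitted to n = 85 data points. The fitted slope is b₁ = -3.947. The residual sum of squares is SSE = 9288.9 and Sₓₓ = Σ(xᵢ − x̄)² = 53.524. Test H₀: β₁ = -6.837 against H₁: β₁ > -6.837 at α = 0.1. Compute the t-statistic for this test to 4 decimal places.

MSE = SSE/(n − 2) = 9288.9/83 = 111.914.
SE(b₁) = √(MSE/Sₓₓ) = √(111.914/53.524) = 1.446.
t = (-3.947 − (-6.837)) / 1.446 = 1.9986.
df = n − 2 = 83.
One-sided p ≈ 0.0245, which is < 0.1, so reject H₀.
There is evidence that the true slope on vehicle weight exceeds -6.837 mpg per unit.

t = 1.9986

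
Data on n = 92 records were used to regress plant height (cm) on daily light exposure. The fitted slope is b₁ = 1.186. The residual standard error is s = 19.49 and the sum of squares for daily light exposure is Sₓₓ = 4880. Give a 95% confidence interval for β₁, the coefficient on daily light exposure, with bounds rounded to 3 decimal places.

SE(b₁) = s/√Sₓₓ = 19.49/√4880 = 0.278999.
df = n − 2 = 90.
t* = t_{0.025, 90} = 1.986675.
Margin = t* × SE = 1.986675 × 0.278999 = 0.55428.
CI: 1.186 ± 0.55428 → (0.632, 1.740).
With 95% confidence, each one-unit increase in daily light exposure is associated with a change of between 0.632 and 1.740 cm in plant height.

(0.632, 1.740)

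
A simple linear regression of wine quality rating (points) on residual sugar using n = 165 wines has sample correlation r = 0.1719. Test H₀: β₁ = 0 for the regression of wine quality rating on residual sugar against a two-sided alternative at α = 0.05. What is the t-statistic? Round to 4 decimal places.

t = 2.2278

t = r·√(n − 2)/√(1 − r²) = 0.1719·√163/√0.97045 = 2.2278.
df = n − 2 = 163.
Two-sided p ≈ 0.0273, which is < 0.05, so reject H₀.
There is evidence of a linear association between residual sugar and wine quality rating.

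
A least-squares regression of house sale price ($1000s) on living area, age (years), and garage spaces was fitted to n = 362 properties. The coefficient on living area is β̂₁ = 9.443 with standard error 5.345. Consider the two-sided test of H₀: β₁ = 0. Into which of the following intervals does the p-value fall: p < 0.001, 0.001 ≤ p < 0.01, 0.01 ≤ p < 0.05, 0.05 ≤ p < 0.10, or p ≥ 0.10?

t = 9.443 / 5.345 = 1.767.
df = n − k − 1 = 362 − 3 − 1 = 358.
Two-sided p = 2·P(T_{358} > |t|) ≈ 0.0781.
So 0.05 ≤ p < 0.10.

0.05 ≤ p < 0.10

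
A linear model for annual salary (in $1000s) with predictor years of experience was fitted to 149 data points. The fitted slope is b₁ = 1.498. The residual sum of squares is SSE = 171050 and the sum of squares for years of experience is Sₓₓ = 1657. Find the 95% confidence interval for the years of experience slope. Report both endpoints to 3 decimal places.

MSE = SSE/(n − 2) = 171050/147 = 1163.61.
SE(b₁) = √(MSE/Sₓₓ) = √(1163.61/1657) = 0.837995.
df = n − 2 = 147.
t* = t_{0.025, 147} = 1.976233.
Margin = t* × SE = 1.976233 × 0.837995 = 1.65607.
CI: 1.498 ± 1.65607 → (-0.158, 3.154).
With 95% confidence, each one-unit increase in years of experience is associated with a change of between -0.158 and 3.154 $1000s in annual salary.

(-0.158, 3.154)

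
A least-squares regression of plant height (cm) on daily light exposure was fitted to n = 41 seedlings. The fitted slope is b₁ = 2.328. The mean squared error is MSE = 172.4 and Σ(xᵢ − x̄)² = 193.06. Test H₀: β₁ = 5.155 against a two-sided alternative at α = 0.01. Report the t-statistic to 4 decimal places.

t = -2.9916

SE(b₁) = √(MSE/Sₓₓ) = √(172.4/193.06) = 0.94498.
t = (2.328 − 5.155) / 0.94498 = -2.9916.
df = n − 2 = 39.
Two-sided p ≈ 0.0048, which is < 0.01, so reject H₀.
There is evidence that the true slope on daily light exposure differs from 5.155 cm per unit.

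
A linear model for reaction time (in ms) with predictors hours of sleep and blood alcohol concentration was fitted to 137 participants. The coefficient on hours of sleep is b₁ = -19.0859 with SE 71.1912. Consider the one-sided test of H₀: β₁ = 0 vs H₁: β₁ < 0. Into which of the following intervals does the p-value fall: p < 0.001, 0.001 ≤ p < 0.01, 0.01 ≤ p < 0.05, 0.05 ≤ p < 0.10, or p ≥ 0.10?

t = -19.0859 / 71.1912 = -0.268.
df = n − k − 1 = 137 − 2 − 1 = 134.
One-sided p = P(T_{134} < t) ≈ 0.3945.
So p ≥ 0.10.

p ≥ 0.10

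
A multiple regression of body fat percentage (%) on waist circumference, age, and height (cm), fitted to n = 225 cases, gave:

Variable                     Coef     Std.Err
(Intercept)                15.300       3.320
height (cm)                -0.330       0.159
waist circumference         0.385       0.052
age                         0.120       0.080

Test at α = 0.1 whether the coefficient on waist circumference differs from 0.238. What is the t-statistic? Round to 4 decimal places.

Read off: b = 0.385, SE = 0.052 for waist circumference.
H₀: β₁ = 0.238 vs H₁: β₁ ≠ 0.238.
t = (0.385 − 0.238) / 0.052 = 2.8269.
df = n − k − 1 = 225 − 3 − 1 = 221.
Two-sided p ≈ 0.0051, which is < 0.1, so reject H₀.
There is evidence that the true slope on waist circumference differs from 0.238 % per unit, holding the other predictors fixed.

t = 2.8269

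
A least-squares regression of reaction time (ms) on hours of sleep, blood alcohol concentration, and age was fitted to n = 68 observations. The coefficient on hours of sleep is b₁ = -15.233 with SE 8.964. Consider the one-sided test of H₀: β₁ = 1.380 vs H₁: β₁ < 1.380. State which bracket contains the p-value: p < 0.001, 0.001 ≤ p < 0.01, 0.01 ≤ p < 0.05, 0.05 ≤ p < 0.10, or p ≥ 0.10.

t = (-15.233 − 1.380) / 8.964 = -1.853.
df = n − k − 1 = 68 − 3 − 1 = 64.
One-sided p = P(T_{64} < t) ≈ 0.0342.
So 0.01 ≤ p < 0.05.

0.01 ≤ p < 0.05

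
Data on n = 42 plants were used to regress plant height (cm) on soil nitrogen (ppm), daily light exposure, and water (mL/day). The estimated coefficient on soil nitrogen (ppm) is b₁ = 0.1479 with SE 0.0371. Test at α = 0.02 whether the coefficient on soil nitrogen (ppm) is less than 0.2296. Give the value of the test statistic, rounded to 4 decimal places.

t = -2.2022

H₀: β₁ = 0.2296 vs H₁: β₁ < 0.2296.
t = (b₁ − β₁⁰)/SE = (0.1479 − 0.2296) / 0.0371 = -2.2022.
df = n − k − 1 = 42 − 3 − 1 = 38.
One-sided p ≈ 0.0169, which is < 0.02, so reject H₀.
There is evidence that the true slope on soil nitrogen (ppm) is below 0.2296 cm per unit, holding the other predictors fixed.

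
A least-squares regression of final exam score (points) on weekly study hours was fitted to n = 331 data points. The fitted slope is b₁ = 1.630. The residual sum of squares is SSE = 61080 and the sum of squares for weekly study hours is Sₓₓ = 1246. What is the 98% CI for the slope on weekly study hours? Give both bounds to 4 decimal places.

(0.7276, 2.5324)

MSE = SSE/(n − 2) = 61080/329 = 185.653.
SE(b₁) = √(MSE/Sₓₓ) = √(185.653/1246) = 0.386005.
df = n − 2 = 329.
t* = t_{0.01, 329} = 2.337735.
Margin = t* × SE = 2.337735 × 0.386005 = 0.902377.
CI: 1.630 ± 0.902377 → (0.7276, 2.5324).
With 98% confidence, each one-unit increase in weekly study hours is associated with a change of between 0.7276 and 2.5324 points in final exam score.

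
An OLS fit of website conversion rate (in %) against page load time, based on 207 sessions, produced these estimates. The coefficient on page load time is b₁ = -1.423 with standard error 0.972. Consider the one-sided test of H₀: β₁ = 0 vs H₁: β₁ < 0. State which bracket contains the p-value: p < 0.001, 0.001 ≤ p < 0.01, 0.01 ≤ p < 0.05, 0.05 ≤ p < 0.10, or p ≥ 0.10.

t = -1.423 / 0.972 = -1.464.
df = n − 2 = 207 − 2 = 205.
One-sided p = P(T_{205} < t) ≈ 0.0724.
So 0.05 ≤ p < 0.10.

0.05 ≤ p < 0.10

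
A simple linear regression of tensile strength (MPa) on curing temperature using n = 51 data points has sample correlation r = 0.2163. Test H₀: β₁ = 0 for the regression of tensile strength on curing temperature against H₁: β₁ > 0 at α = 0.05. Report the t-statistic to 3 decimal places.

t = r·√(n − 2)/√(1 − r²) = 0.2163·√49/√0.953214 = 1.551.
df = n − 2 = 49.
One-sided p ≈ 0.0637, which is ≥ 0.05, so fail to reject H₀.
The data do not give significant evidence of a linear association between curing temperature and tensile strength.

t = 1.551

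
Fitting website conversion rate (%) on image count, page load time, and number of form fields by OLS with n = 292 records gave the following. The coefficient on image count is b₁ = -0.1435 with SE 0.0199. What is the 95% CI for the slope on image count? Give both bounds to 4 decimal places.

(-0.1827, -0.1043)

df = n − k − 1 = 292 − 3 − 1 = 288.
t* = t_{0.025, 288} = 1.968235.
Margin = t* × SE = 1.968235 × 0.0199 = 0.039168.
CI: -0.1435 ± 0.039168 → (-0.1827, -0.1043).
With 95% confidence, each one-unit increase in image count is associated with a change of between -0.1827 and -0.1043 % in website conversion rate, holding the other predictors fixed.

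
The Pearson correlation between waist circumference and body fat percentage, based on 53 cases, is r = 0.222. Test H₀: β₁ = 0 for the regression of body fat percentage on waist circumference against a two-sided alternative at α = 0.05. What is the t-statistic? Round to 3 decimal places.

t = 1.626

t = r·√(n − 2)/√(1 − r²) = 0.222·√51/√0.950716 = 1.626.
df = n − 2 = 51.
Two-sided p ≈ 0.1101, which is ≥ 0.05, so fail to reject H₀.
The data do not give significant evidence of a linear association between waist circumference and body fat percentage.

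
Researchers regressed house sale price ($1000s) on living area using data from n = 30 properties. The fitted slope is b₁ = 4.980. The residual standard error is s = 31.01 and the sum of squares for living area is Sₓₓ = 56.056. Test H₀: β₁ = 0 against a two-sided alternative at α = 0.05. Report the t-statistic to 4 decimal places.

SE(b₁) = s/√Sₓₓ = 31.01/√56.056 = 4.14182.
t = 4.980 / 4.14182 = 1.2024.
df = n − 2 = 28.
Two-sided p ≈ 0.2393, which is ≥ 0.05, so fail to reject H₀.
The data do not give significant evidence of an association between living area and house sale price.

t = 1.2024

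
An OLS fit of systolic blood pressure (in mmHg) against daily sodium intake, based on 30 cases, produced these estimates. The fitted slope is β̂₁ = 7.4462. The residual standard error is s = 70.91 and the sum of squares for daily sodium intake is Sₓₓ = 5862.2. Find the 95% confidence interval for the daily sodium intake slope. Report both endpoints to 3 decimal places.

SE(β̂₁) = s/√Sₓₓ = 70.91/√5862.2 = 0.926141.
df = n − 2 = 28.
t* = t_{0.025, 28} = 2.048407.
Margin = t* × SE = 2.048407 × 0.926141 = 1.89711.
CI: 7.4462 ± 1.89711 → (5.549, 9.343).
With 95% confidence, each one-unit increase in daily sodium intake is associated with a change of between 5.549 and 9.343 mmHg in systolic blood pressure.

(5.549, 9.343)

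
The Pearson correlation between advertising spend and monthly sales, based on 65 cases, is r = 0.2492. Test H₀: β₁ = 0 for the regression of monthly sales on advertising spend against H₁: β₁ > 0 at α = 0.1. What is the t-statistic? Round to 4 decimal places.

t = 2.0424

t = r·√(n − 2)/√(1 − r²) = 0.2492·√63/√0.937899 = 2.0424.
df = n − 2 = 63.
One-sided p ≈ 0.0227, which is < 0.1, so reject H₀.
There is evidence of a linear association between advertising spend and monthly sales.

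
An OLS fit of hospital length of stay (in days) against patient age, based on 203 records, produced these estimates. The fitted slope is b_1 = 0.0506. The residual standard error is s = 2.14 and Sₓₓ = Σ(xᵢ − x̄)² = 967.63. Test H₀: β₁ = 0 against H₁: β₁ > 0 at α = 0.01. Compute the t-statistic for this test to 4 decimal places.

SE(b_1) = s/√Sₓₓ = 2.14/√967.63 = 0.0687954.
t = 0.0506 / 0.0687954 = 0.7355.
df = n − 2 = 201.
One-sided p ≈ 0.2314, which is ≥ 0.01, so fail to reject H₀.
The data do not give significant evidence that the true slope on patient age is positive.

t = 0.7355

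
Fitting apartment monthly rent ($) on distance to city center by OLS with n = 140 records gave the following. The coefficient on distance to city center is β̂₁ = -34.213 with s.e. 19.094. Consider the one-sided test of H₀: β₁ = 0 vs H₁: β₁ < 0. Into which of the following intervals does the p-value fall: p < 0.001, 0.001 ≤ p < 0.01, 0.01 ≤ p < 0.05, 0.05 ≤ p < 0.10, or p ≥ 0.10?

t = -34.213 / 19.094 = -1.792.
df = n − 2 = 140 − 2 = 138.
One-sided p = P(T_{138} < t) ≈ 0.0377.
So 0.01 ≤ p < 0.05.

0.01 ≤ p < 0.05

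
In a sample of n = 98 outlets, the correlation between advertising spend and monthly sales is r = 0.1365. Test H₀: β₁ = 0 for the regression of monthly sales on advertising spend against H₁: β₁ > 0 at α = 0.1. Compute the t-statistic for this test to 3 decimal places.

t = r·√(n − 2)/√(1 − r²) = 0.1365·√96/√0.981368 = 1.350.
df = n − 2 = 96.
One-sided p ≈ 0.0901, which is < 0.1, so reject H₀.
There is evidence of a linear association between advertising spend and monthly sales.

t = 1.350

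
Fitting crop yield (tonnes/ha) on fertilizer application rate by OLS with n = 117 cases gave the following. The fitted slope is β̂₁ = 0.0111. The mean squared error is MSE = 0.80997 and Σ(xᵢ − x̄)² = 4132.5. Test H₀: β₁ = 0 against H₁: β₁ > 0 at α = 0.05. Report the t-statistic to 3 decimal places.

SE(β̂₁) = √(MSE/Sₓₓ) = √(0.80997/4132.5) = 0.014.
t = 0.0111 / 0.014 = 0.793.
df = n − 2 = 115.
One-sided p ≈ 0.2147, which is ≥ 0.05, so fail to reject H₀.
The data do not give significant evidence that the true slope on fertilizer application rate is positive.

t = 0.793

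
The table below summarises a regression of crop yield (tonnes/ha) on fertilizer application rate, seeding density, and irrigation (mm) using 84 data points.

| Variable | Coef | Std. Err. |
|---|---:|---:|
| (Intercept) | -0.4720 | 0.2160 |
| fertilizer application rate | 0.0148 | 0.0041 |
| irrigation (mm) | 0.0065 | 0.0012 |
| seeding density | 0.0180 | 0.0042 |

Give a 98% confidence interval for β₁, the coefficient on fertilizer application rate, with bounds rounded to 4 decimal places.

Read off: b = 0.0148, SE = 0.0041 for fertilizer application rate.
df = n − k − 1 = 84 − 3 − 1 = 80.
t* = t_{0.01, 80} = 2.373868.
Margin = t* × SE = 2.373868 × 0.0041 = 0.009733.
CI: 0.0148 ± 0.009733 → (0.0051, 0.0245).

(0.0051, 0.0245)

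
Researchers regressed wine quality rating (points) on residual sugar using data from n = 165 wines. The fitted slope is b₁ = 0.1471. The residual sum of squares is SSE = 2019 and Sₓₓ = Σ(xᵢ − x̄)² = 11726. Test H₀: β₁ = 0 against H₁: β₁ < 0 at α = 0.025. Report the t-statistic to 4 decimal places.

MSE = SSE/(n − 2) = 2019/163 = 12.3865.
SE(b₁) = √(MSE/Sₓₓ) = √(12.3865/11726) = 0.0325012.
t = 0.1471 / 0.0325012 = 4.5260.
df = n − 2 = 163.
One-sided p ≈ 1.0000, which is ≥ 0.025, so fail to reject H₀.
The data do not give significant evidence that the true slope on residual sugar is negative.

t = 4.5260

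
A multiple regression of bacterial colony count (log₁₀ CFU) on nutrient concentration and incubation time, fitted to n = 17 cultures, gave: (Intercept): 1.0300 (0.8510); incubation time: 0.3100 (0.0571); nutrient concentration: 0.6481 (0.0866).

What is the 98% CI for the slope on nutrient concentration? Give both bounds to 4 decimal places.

(0.4208, 0.8754)

Read off: b = 0.6481, SE = 0.0866 for nutrient concentration.
df = n − k − 1 = 17 − 2 − 1 = 14.
t* = t_{0.01, 14} = 2.624494.
Margin = t* × SE = 2.624494 × 0.0866 = 0.227281.
CI: 0.6481 ± 0.227281 → (0.4208, 0.8754).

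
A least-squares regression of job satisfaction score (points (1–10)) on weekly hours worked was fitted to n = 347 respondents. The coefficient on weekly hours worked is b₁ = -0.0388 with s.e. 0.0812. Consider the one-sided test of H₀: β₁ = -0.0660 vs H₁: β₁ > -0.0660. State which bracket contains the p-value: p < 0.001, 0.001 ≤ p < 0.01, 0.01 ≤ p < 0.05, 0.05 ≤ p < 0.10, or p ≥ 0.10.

t = (-0.0388 − (-0.0660)) / 0.0812 = 0.335.
df = n − 2 = 347 − 2 = 345.
One-sided p = P(T_{345} > t) ≈ 0.3689.
So p ≥ 0.10.

p ≥ 0.10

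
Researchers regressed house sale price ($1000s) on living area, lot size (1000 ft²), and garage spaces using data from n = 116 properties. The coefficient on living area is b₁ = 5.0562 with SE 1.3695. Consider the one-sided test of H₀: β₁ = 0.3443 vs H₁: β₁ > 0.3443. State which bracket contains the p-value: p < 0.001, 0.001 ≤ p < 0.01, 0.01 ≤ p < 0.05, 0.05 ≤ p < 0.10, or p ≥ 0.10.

t = (5.0562 − 0.3443) / 1.3695 = 3.441.
df = n − k − 1 = 116 − 3 − 1 = 112.
One-sided p = P(T_{112} > t) ≈ 0.0004.
So p < 0.001.

p < 0.001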